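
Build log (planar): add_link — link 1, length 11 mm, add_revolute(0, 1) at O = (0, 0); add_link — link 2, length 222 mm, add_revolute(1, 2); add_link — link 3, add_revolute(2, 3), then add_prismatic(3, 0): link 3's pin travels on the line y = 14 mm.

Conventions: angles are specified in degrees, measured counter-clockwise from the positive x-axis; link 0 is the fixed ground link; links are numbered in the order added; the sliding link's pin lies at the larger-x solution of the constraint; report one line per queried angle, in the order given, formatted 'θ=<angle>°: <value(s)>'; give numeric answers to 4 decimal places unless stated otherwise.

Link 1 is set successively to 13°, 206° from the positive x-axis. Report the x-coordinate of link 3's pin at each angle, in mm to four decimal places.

geometry: r = 11 mm, L = 222 mm, e = 14 mm
θ=13°: crank pin P = (r cos θ, r sin θ) = (10.718071, 2.474462)
θ=13°: h = r sin θ − e = 2.474462 − 14 = -11.525538
θ=13°: x = r cos θ + √(L² − h²) = 10.718071 + 221.700613 = 232.418684
θ=206°: crank pin P = (r cos θ, r sin θ) = (-9.886735, -4.822083)
θ=206°: h = r sin θ − e = -4.822083 − 14 = -18.822083
θ=206°: x = r cos θ + √(L² − h²) = -9.886735 + 221.200654 = 211.313919

θ=13°: 232.4187
θ=206°: 211.3139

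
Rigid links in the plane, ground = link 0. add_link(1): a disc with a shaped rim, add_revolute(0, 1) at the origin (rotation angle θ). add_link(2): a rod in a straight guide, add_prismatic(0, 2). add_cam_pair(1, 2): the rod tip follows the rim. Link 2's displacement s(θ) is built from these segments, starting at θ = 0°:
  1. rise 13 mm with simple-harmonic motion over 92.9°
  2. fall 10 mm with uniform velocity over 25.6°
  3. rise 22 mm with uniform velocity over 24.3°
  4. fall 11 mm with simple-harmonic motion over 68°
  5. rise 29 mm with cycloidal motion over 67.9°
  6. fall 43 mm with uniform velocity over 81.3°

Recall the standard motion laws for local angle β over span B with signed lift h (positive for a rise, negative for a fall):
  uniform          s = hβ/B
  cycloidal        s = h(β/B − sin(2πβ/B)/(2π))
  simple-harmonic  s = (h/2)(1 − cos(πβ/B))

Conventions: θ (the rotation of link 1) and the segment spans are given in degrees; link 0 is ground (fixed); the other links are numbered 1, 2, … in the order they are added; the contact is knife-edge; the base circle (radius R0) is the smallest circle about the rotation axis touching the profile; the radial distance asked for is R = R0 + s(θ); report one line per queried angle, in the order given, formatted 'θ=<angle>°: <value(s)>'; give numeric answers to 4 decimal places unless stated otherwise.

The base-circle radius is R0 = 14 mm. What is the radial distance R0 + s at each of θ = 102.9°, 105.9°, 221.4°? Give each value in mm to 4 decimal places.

segment 1 (0° to 92.9°, simple-harmonic, h = 13) is passed completely: s = 0.0000 + (13) = 13.0000
θ = 102.9° falls in segment 2 (92.9° to 118.5°, uniform, h = -10): β = 102.9 − 92.9 = 10°, B = 25.6°; Δs = -10·10/25.6 = -3.9063; s = 13.0000 − 3.9063 = 9.0938
θ = 105.9° falls in segment 2 (92.9° to 118.5°, uniform, h = -10): β = 105.9 − 92.9 = 13°, B = 25.6°; Δs = -10·13/25.6 = -5.0781; s = 13.0000 − 5.0781 = 7.9219
segment 2 (92.9° to 118.5°, uniform, h = -10) is passed completely: s = 13.0000 + (-10) = 3.0000
segment 3 (118.5° to 142.8°, uniform, h = 22) is passed completely: s = 3.0000 + (22) = 25.0000
segment 4 (142.8° to 210.8°, simple-harmonic, h = -11) is passed completely: s = 25.0000 + (-11) = 14.0000
θ = 221.4° falls in segment 5 (210.8° to 278.7°, cycloidal, h = 29): β = 221.4 − 210.8 = 10.6°, B = 67.9°; Δs = 29·(0.1561 − sin(2π·0.1561)/(2π)) = 0.6918; s = 14.0000 + 0.6918 = 14.6918
θ=102.9°: R = R0 + s = 14 + 9.0938 = 23.0938
θ=105.9°: R = R0 + s = 14 + 7.9219 = 21.9219
θ=221.4°: R = R0 + s = 14 + 14.6918 = 28.6918

θ=102.9°: 23.0938
θ=105.9°: 21.9219
θ=221.4°: 28.6918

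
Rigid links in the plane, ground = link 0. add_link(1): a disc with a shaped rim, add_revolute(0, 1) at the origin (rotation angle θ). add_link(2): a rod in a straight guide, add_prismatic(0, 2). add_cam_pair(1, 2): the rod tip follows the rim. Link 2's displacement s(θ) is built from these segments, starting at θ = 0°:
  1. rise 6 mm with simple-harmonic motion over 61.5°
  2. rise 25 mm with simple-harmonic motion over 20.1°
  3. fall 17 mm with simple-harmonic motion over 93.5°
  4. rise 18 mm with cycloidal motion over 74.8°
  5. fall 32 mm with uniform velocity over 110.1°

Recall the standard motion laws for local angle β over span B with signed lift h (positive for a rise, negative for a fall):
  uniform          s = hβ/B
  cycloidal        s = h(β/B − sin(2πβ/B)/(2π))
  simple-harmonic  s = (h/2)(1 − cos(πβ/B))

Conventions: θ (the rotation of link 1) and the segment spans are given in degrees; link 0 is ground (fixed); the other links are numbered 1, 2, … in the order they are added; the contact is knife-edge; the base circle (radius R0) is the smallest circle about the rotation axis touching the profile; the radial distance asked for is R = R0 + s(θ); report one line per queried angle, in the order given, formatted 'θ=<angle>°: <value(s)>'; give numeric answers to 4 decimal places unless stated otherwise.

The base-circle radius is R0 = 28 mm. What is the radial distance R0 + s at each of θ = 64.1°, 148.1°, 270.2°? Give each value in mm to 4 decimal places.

segment 1 (0° to 61.5°, simple-harmonic, h = 6) is passed completely: s = 0.0000 + (6) = 6.0000
θ = 64.1° falls in segment 2 (61.5° to 81.6°, simple-harmonic, h = 25): β = 64.1 − 61.5 = 2.6°, B = 20.1°; Δs = 25/2·(1 − cos(π·0.1294)) = 1.0180; s = 6.0000 + 1.0180 = 7.0180
segment 2 (61.5° to 81.6°, simple-harmonic, h = 25) is passed completely: s = 6.0000 + (25) = 31.0000
θ = 148.1° falls in segment 3 (81.6° to 175.1°, simple-harmonic, h = -17): β = 148.1 − 81.6 = 66.5°, B = 93.5°; Δs = -17/2·(1 − cos(π·0.7112)) = -13.7356; s = 31.0000 − 13.7356 = 17.2644
segment 3 (81.6° to 175.1°, simple-harmonic, h = -17) is passed completely: s = 31.0000 + (-17) = 14.0000
segment 4 (175.1° to 249.9°, cycloidal, h = 18) is passed completely: s = 14.0000 + (18) = 32.0000
θ = 270.2° falls in segment 5 (249.9° to 360°, uniform, h = -32): β = 270.2 − 249.9 = 20.3°, B = 110.1°; Δs = -32·20.3/110.1 = -5.9001; s = 32.0000 − 5.9001 = 26.0999
θ=64.1°: R = R0 + s = 28 + 7.0180 = 35.0180
θ=148.1°: R = R0 + s = 28 + 17.2644 = 45.2644
θ=270.2°: R = R0 + s = 28 + 26.0999 = 54.0999

θ=64.1°: 35.0180
θ=148.1°: 45.2644
θ=270.2°: 54.0999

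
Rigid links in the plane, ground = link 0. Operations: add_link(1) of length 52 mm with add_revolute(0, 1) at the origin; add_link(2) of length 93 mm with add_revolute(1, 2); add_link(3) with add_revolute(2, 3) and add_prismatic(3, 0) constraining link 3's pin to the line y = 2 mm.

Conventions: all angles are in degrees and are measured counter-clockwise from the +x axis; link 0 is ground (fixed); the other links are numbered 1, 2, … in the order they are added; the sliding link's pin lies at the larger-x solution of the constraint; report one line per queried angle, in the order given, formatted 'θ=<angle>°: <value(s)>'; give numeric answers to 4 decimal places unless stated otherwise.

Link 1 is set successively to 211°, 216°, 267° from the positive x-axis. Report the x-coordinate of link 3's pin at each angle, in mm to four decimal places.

geometry: r = 52 mm, L = 93 mm, e = 2 mm
θ=211°: crank pin P = (r cos θ, r sin θ) = (-44.572700, -26.781980)
θ=211°: h = r sin θ − e = -26.781980 − 2 = -28.781980
θ=211°: x = r cos θ + √(L² − h²) = -44.572700 + 88.434143 = 43.861443
θ=216°: crank pin P = (r cos θ, r sin θ) = (-42.068884, -30.564833)
θ=216°: h = r sin θ − e = -30.564833 − 2 = -32.564833
θ=216°: x = r cos θ + √(L² − h²) = -42.068884 + 87.112179 = 45.043295
θ=267°: crank pin P = (r cos θ, r sin θ) = (-2.721470, -51.928736)
θ=267°: h = r sin θ − e = -51.928736 − 2 = -53.928736
θ=267°: x = r cos θ + √(L² − h²) = -2.721470 + 75.767351 = 73.045881

θ=211°: 43.8614
θ=216°: 45.0433
θ=267°: 73.0459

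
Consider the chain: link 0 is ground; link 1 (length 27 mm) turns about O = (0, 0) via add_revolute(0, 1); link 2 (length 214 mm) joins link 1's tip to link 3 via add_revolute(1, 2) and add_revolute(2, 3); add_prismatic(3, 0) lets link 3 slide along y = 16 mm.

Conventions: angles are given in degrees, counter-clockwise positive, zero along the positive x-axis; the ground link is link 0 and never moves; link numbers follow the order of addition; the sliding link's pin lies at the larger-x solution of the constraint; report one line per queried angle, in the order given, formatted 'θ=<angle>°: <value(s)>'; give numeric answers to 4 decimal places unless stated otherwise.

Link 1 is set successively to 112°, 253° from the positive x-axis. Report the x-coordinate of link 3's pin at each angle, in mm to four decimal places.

geometry: r = 27 mm, L = 214 mm, e = 16 mm
θ=112°: crank pin P = (r cos θ, r sin θ) = (-10.114378, 25.033964)
θ=112°: h = r sin θ − e = 25.033964 − 16 = 9.033964
θ=112°: x = r cos θ + √(L² − h²) = -10.114378 + 213.809232 = 203.694854
θ=253°: crank pin P = (r cos θ, r sin θ) = (-7.894036, -25.820228)
θ=253°: h = r sin θ − e = -25.820228 − 16 = -41.820228
θ=253°: x = r cos θ + √(L² − h²) = -7.894036 + 209.873935 = 201.979899

θ=112°: 203.6949
θ=253°: 201.9799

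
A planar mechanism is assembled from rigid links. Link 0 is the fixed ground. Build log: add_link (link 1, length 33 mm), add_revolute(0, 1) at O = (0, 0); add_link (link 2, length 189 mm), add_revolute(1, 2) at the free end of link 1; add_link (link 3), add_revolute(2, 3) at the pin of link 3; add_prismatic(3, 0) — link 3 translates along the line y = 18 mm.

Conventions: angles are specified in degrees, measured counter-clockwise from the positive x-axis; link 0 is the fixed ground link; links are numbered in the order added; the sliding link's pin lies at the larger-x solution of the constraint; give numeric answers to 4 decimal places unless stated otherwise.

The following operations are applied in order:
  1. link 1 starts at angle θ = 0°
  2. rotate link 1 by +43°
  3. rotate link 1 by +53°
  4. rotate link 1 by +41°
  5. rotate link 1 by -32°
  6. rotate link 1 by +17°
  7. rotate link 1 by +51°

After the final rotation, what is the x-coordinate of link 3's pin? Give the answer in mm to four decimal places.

geometry: r = 33 mm, L = 189 mm, e = 18 mm; θ starts at 0°
rotate link 1 by +43°: θ ← 0° +43° = 43°
rotate link 1 by +53°: θ ← 43° +53° = 96°
rotate link 1 by +41°: θ ← 96° +41° = 137°
rotate link 1 by -32°: θ ← 137° -32° = 105°
rotate link 1 by +17°: θ ← 105° +17° = 122°
rotate link 1 by +51°: θ ← 122° +51° = 173°
crank pin P = (r cos θ, r sin θ) = (-32.754023, 4.021688)
h = r sin θ − e = 4.021688 − 18 = -13.978312
x = r cos θ + √(L² − h²) = -32.754023 + 188.482378 = 155.728355

155.7284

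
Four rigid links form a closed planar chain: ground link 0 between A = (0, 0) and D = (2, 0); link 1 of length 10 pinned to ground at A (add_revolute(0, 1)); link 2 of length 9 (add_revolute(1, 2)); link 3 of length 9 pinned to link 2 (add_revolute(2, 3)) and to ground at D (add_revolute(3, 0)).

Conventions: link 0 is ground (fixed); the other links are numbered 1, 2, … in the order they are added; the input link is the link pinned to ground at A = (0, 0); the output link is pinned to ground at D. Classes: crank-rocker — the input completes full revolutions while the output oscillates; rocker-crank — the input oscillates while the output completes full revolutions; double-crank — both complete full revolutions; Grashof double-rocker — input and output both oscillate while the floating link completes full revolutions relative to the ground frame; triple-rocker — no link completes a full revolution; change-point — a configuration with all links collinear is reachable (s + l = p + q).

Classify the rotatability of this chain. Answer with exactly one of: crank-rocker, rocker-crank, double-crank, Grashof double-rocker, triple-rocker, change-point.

lengths: ground=2, input=10, coupler=9, output=9
sorted: s=2 (shortest), l=10 (longest), p+q=18
s + l = 12 vs p + q = 18
s + l < p + q (Grashof) with shortest = ground link → double-crank

double-crank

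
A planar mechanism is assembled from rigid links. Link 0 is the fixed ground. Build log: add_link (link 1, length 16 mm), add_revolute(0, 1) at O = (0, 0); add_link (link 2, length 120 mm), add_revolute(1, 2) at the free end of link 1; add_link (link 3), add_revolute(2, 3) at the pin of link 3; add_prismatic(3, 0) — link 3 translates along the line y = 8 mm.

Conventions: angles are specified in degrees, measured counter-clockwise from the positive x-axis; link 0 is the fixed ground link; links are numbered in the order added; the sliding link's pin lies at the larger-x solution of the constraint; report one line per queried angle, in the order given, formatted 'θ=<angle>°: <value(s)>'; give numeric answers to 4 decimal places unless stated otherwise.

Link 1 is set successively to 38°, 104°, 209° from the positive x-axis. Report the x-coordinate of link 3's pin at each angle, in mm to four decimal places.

geometry: r = 16 mm, L = 120 mm, e = 8 mm
θ=38°: crank pin P = (r cos θ, r sin θ) = (12.608172, 9.850584)
θ=38°: h = r sin θ − e = 9.850584 − 8 = 1.850584
θ=38°: x = r cos θ + √(L² − h²) = 12.608172 + 119.985730 = 132.593902
θ=104°: crank pin P = (r cos θ, r sin θ) = (-3.870750, 15.524732)
θ=104°: h = r sin θ − e = 15.524732 − 8 = 7.524732
θ=104°: x = r cos θ + √(L² − h²) = -3.870750 + 119.763844 = 115.893094
θ=209°: crank pin P = (r cos θ, r sin θ) = (-13.993915, -7.756954)
θ=209°: h = r sin θ − e = -7.756954 − 8 = -15.756954
θ=209°: x = r cos θ + √(L² − h²) = -13.993915 + 118.960995 = 104.967080

θ=38°: 132.5939
θ=104°: 115.8931
θ=209°: 104.9671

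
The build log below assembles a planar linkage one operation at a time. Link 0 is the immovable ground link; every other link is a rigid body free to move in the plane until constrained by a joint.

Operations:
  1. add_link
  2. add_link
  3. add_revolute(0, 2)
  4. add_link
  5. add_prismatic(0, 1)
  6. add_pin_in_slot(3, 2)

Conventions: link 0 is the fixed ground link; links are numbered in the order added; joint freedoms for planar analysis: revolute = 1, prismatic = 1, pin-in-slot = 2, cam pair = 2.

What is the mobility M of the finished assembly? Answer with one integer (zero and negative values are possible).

L=1 J1=0 J2=0
add link → L=2 J1=0 J2=0
add link → L=3 J1=0 J2=0
R@0,2 dof=1 J1 → L=3 J1=1 J2=0
add link → L=4 J1=1 J2=0
P@0,1 dof=1 J1 → L=4 J1=2 J2=0
PS@3,2 dof=2 J2 → L=4 J1=2 J2=1
M=3(L−1)−2J1−J2=3·3−2·2−1=4

M = 4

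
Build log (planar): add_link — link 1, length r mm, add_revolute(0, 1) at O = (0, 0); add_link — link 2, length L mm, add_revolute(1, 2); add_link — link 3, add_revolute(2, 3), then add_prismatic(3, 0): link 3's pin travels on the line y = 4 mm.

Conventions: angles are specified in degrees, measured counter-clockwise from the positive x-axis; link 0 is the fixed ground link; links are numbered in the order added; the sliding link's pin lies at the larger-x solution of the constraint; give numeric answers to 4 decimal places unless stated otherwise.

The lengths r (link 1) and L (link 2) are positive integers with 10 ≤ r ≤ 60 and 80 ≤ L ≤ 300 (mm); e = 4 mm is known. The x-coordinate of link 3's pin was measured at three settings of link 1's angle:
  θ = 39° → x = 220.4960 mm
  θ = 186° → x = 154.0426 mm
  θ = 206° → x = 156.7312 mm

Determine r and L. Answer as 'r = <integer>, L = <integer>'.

constraint per measurement: (x − r cos θ)² + (r sin θ − e)² = L²
subtracting the θ₁ and θ₂ equations cancels the r² and L² terms:
r = (x₁² − x₂²) / (2[(x₁cos θ₁ + e sin θ₁) − (x₂cos θ₂ + e sin θ₂)]) = 38.0000 → r = 38
L² = (x₁ − r cos θ₁)² + (r sin θ₁ − e)² = 36863.9968 → L = 192.0000 → L = 192
check at θ₃=206°: x = 156.7312 (printed 156.7312) ✓

r = 38, L = 192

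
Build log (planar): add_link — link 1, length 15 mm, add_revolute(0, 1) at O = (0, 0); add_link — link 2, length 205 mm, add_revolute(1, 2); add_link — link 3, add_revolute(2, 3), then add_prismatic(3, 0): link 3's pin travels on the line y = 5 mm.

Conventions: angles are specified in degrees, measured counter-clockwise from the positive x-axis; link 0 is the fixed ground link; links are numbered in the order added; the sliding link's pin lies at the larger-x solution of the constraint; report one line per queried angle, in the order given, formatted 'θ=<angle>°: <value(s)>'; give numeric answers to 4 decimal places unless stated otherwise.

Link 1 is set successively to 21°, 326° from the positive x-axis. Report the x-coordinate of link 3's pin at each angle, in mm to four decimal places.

geometry: r = 15 mm, L = 205 mm, e = 5 mm
θ=21°: crank pin P = (r cos θ, r sin θ) = (14.003706, 5.375519)
θ=21°: h = r sin θ − e = 5.375519 − 5 = 0.375519
θ=21°: x = r cos θ + √(L² − h²) = 14.003706 + 204.999656 = 219.003362
θ=326°: crank pin P = (r cos θ, r sin θ) = (12.435564, -8.387894)
θ=326°: h = r sin θ − e = -8.387894 − 5 = -13.387894
θ=326°: x = r cos θ + √(L² − h²) = 12.435564 + 204.562373 = 216.997936

θ=21°: 219.0034
θ=326°: 216.9979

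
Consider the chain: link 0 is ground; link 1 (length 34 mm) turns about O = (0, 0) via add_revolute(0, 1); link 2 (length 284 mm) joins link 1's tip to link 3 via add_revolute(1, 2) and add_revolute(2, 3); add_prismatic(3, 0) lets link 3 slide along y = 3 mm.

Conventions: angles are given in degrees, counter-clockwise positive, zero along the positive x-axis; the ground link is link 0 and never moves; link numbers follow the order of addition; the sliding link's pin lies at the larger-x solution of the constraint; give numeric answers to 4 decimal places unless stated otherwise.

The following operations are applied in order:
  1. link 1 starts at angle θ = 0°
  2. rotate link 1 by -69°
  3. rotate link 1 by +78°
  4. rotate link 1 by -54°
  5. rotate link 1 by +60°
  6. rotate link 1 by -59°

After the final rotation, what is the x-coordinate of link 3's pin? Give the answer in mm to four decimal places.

geometry: r = 34 mm, L = 284 mm, e = 3 mm; θ starts at 0°
rotate link 1 by -69°: θ ← 0° -69° = -69°
rotate link 1 by +78°: θ ← -69° +78° = 9°
rotate link 1 by -54°: θ ← 9° -54° = -45°
rotate link 1 by +60°: θ ← -45° +60° = 15°
rotate link 1 by -59°: θ ← 15° -59° = -44°
crank pin P = (r cos θ, r sin θ) = (24.457553, -23.618385)
h = r sin θ − e = -23.618385 − 3 = -26.618385
x = r cos θ + √(L² − h²) = 24.457553 + 282.749822 = 307.207375

307.2074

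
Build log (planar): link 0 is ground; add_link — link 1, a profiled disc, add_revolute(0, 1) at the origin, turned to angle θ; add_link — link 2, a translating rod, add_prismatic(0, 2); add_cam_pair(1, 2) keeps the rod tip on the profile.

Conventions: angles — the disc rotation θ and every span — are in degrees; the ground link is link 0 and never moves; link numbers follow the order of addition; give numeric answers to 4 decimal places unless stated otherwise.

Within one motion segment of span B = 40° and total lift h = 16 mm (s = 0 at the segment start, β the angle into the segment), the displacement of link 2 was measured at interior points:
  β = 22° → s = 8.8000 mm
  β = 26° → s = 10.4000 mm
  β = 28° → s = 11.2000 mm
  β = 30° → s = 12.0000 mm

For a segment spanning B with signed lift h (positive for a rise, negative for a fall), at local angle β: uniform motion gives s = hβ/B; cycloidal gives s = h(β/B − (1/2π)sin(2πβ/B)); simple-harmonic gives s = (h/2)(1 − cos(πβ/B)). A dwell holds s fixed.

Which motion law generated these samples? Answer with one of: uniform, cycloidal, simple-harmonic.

candidates at β/B = r: uniform s = h·r (linear in β); cycloidal s = h·(r − sin(2πr)/(2π)); simple-harmonic s = (h/2)(1 − cos(πr))
β=22°: printed 8.8000 | uniform 8.8000, cycloidal 9.5869, simple-harmonic 9.2515
β=26°: printed 10.4000 | uniform 10.4000, cycloidal 12.4601, simple-harmonic 11.6319
β=28°: printed 11.2000 | uniform 11.2000, cycloidal 13.6218, simple-harmonic 12.7023
β=30°: printed 12.0000 | uniform 12.0000, cycloidal 14.5465, simple-harmonic 13.6569
only one law matches every sample → uniform

uniform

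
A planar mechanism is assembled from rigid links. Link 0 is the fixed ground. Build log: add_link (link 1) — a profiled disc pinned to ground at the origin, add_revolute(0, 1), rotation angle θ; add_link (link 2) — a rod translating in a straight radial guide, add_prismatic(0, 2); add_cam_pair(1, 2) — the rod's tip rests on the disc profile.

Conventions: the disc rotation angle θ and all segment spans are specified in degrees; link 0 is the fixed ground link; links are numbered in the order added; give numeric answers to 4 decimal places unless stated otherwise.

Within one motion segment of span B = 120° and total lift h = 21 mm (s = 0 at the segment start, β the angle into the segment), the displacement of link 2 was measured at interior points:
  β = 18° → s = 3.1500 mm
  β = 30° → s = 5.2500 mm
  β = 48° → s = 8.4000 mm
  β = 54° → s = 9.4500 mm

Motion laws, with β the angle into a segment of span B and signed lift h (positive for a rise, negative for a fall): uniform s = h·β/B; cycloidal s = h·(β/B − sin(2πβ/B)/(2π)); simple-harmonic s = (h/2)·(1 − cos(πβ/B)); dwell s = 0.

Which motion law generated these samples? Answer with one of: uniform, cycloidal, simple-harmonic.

candidates at β/B = r: uniform s = h·r (linear in β); cycloidal s = h·(r − sin(2πr)/(2π)); simple-harmonic s = (h/2)(1 − cos(πr))
β=18°: printed 3.1500 | uniform 3.1500, cycloidal 0.4461, simple-harmonic 1.1444
β=30°: printed 5.2500 | uniform 5.2500, cycloidal 1.9077, simple-harmonic 3.0754
β=48°: printed 8.4000 | uniform 8.4000, cycloidal 6.4355, simple-harmonic 7.2553
β=54°: printed 9.4500 | uniform 9.4500, cycloidal 8.4172, simple-harmonic 8.8574
only one law matches every sample → uniform

uniform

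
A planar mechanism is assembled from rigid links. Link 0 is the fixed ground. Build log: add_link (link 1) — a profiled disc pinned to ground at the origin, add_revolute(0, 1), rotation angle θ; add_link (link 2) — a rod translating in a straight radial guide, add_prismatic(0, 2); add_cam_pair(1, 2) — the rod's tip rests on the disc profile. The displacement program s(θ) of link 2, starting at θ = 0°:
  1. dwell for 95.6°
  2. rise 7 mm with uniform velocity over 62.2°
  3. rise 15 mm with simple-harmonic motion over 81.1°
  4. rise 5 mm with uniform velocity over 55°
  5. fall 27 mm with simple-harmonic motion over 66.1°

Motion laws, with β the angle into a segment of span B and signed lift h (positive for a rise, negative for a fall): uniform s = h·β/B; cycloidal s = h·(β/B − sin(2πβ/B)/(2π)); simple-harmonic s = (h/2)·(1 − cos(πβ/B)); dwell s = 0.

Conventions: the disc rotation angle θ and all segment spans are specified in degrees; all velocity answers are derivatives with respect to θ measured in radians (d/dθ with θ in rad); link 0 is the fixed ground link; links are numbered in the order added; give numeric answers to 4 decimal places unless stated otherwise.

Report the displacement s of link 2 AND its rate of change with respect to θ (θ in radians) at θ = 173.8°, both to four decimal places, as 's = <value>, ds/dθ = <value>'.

seg 1 [0°–95.6°] dwell: s stays 0.0000
seg 2 [95.6°–157.8°] uniform, h=7: full span → s += 7 → s = 7.0000
seg 3 [157.8°–238.9°] simple-harmonic, h=15: θ=173.8° here. β=16, B=81.1. 15/2·(1 − cos(π·0.1973)) = 1.3950 → s = 8.3950
velocity in seg [157.8°–238.9°] (simple-harmonic), θ in radians: β = 16° = 0.2793 rad, B = 81.1° = 1.4155 rad; ds/dθ = (πh/(2B)) sin(πβ/B) = (π·15/(2·1.4155)) sin(π·0.1973) = 9.669219 mm/rad

s = 8.3950, ds/dθ = 9.6692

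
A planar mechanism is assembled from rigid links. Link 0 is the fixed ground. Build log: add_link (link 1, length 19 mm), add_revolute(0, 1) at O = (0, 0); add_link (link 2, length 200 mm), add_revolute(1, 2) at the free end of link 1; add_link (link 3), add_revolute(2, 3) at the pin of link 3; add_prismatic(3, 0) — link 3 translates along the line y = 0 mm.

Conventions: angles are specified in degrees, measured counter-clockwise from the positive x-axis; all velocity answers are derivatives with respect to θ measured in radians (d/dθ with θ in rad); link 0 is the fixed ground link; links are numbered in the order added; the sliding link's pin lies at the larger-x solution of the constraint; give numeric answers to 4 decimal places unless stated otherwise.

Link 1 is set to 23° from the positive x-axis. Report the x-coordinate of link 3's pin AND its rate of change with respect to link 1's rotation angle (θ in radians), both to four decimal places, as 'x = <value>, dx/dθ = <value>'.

geometry: r = 19 mm, L = 200 mm, e = 0 mm
crank pin P = (r cos θ, r sin θ) = (17.489592, 7.423891)
h = r sin θ − e = 7.423891 − 0 = 7.423891
x = r cos θ + √(L² − h²) = 17.489592 + 199.862167 = 217.351759
dx/dθ = −r sin θ − h·r cos θ/√(L² − h²) (θ in radians; h = 7.423891) = -8.073543

x = 217.3518, dx/dθ = -8.0735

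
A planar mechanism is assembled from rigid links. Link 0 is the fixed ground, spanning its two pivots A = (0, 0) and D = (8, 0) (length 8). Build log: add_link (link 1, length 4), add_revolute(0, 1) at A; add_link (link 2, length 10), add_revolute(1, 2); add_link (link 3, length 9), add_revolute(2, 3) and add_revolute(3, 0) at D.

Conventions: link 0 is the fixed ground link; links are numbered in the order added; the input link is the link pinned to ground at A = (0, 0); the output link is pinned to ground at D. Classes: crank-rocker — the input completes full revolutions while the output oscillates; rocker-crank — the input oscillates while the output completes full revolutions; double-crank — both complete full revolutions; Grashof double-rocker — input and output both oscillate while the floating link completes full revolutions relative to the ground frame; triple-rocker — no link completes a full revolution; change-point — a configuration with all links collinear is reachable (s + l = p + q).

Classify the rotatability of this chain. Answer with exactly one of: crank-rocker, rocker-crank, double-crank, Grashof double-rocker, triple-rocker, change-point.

lengths: ground=8, input=4, coupler=10, output=9
sorted: s=4 (shortest), l=10 (longest), p+q=17
s + l = 14 vs p + q = 17
s + l < p + q (Grashof) with shortest = input link → crank-rocker

crank-rocker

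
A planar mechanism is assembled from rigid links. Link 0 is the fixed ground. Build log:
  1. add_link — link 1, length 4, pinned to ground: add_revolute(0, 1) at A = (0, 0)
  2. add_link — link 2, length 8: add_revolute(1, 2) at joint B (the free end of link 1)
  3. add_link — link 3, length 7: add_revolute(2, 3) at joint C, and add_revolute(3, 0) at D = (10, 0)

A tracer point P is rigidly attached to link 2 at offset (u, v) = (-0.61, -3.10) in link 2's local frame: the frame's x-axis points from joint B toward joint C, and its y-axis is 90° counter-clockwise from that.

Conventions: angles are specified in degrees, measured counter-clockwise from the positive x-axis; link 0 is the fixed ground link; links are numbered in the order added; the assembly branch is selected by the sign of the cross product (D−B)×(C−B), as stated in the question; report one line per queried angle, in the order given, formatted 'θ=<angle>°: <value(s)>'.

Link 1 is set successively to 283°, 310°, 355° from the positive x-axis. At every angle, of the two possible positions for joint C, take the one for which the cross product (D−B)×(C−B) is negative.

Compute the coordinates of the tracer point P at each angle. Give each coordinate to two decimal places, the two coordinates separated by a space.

A=(0,0), D=(10.00,0)
θ=283°: B = A + 4.00·(cos283°, sin283°) = (0.8998, -3.8975)
θ=283°: |BD| = 9.8997
θ=283°: circle(B,8.00) ∩ circle(D,7.00): a=5.7074, h=5.6058
θ=283°:   candidates: C₊=(3.9393,3.5026) cross=55.496; C₋=(8.3533,-6.8036) cross=-55.496
θ=283°:   branch - wants cross < 0 → take C=(8.3533,-6.8036) (cross=-55.496)
θ=283°: ex = (C−B)/|BC| = (0.9317,-0.3633); ey = (0.3633,0.9317)
θ=283°: P = B + -0.61·ex + -3.10·ey = (-0.7946,-6.5641)
θ=310°: B = A + 4.00·(cos310°, sin310°) = (2.5712, -3.0642)
θ=310°: |BD| = 8.0360
θ=310°: circle(B,8.00) ∩ circle(D,7.00): a=4.9513, h=6.2837
θ=310°:   candidates: C₊=(4.7524,4.6327) cross=50.496; C₋=(9.5444,-6.9852) cross=-50.496
θ=310°:   branch - wants cross < 0 → take C=(9.5444,-6.9852) (cross=-50.496)
θ=310°: ex = (C−B)/|BC| = (0.8717,-0.4901); ey = (0.4901,0.8717)
θ=310°: P = B + -0.61·ex + -3.10·ey = (0.5201,-5.4673)
θ=355°: B = A + 4.00·(cos355°, sin355°) = (3.9848, -0.3486)
θ=355°: |BD| = 6.0253
θ=355°: circle(B,8.00) ∩ circle(D,7.00): a=4.2574, h=6.7731
θ=355°:   candidates: C₊=(7.8432,6.6594) cross=40.810; C₋=(8.6269,-6.8640) cross=-40.810
θ=355°:   branch - wants cross < 0 → take C=(8.6269,-6.8640) (cross=-40.810)
θ=355°: ex = (C−B)/|BC| = (0.5803,-0.8144); ey = (0.8144,0.5803)
θ=355°: P = B + -0.61·ex + -3.10·ey = (1.1061,-1.6507)

θ=283°: -0.79 -6.56
θ=310°: 0.52 -5.47
θ=355°: 1.11 -1.65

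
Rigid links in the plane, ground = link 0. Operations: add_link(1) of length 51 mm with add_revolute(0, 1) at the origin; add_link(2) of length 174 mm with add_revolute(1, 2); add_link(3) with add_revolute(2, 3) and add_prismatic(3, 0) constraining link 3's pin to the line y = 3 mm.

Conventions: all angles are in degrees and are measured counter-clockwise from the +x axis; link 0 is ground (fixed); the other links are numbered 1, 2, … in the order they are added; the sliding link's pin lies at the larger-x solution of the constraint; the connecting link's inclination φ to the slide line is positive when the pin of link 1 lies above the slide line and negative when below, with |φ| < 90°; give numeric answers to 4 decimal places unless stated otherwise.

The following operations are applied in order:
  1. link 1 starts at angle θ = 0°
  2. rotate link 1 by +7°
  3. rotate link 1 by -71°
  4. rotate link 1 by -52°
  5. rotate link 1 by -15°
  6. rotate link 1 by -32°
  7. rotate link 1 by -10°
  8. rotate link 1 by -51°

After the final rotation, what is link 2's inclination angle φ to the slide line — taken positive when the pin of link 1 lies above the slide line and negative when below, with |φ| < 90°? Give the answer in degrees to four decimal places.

geometry: r = 51 mm, L = 174 mm, e = 3 mm; θ starts at 0°
rotate link 1 by +7°: θ ← 0° +7° = 7°
rotate link 1 by -71°: θ ← 7° -71° = -64°
rotate link 1 by -52°: θ ← -64° -52° = -116°
rotate link 1 by -15°: θ ← -116° -15° = -131°
rotate link 1 by -32°: θ ← -131° -32° = -163°
rotate link 1 by -10°: θ ← -163° -10° = -173°
rotate link 1 by -51°: θ ← -173° -51° = -224°
h = r sin θ − e = 35.427577 − 3 = 32.427577
sin φ = h / L = 32.427577 / 174 = 0.18636538
φ = arcsin(0.18636538) = 10.740748°

10.7407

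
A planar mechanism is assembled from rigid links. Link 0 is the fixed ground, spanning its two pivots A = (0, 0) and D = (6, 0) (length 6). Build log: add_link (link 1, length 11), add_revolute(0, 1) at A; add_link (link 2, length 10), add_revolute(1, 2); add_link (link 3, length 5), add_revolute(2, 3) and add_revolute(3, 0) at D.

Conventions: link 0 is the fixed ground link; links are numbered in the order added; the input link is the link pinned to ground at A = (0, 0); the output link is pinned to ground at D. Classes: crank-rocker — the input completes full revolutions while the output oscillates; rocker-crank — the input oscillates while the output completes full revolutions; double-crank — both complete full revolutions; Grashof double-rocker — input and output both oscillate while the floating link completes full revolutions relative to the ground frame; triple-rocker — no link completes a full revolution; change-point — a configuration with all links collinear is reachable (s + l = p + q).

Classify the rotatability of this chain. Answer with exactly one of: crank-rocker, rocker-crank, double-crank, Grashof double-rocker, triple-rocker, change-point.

lengths: ground=6, input=11, coupler=10, output=5
sorted: s=5 (shortest), l=11 (longest), p+q=16
s + l = 16 vs p + q = 16
s + l = p + q → change-point (collinear configuration reachable)

change-point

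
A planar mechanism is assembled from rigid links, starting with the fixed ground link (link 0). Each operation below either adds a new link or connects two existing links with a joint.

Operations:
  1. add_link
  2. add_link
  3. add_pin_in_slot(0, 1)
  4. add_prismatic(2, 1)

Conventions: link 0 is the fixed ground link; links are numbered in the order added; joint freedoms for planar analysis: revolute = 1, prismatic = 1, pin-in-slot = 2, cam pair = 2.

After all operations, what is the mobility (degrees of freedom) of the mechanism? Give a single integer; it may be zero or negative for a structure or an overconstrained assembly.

(L,J1,J2)=(1,0,0); link0 fixed
link1: (2,0,0)
link2: (3,0,0)
PS 0-1 [J2]: (3,0,1)
P 2-1 [J1]: (3,1,1)
Grübler: 3·2 − 2·1 − 1 = 3

M = 3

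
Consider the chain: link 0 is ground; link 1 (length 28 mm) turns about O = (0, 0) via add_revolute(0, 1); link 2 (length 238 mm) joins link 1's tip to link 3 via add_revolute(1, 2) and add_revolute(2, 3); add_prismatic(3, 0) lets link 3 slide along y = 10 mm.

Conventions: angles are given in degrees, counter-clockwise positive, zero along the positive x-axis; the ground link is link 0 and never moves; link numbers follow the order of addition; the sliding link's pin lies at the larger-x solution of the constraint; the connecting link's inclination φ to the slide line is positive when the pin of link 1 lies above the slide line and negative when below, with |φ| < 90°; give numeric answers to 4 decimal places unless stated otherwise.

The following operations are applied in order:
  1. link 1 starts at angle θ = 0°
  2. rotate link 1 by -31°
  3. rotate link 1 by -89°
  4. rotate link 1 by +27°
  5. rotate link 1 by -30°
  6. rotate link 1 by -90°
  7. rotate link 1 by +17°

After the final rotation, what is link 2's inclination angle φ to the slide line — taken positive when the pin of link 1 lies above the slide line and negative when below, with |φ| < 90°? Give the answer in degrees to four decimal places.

geometry: r = 28 mm, L = 238 mm, e = 10 mm; θ starts at 0°
rotate link 1 by -31°: θ ← 0° -31° = -31°
rotate link 1 by -89°: θ ← -31° -89° = -120°
rotate link 1 by +27°: θ ← -120° +27° = -93°
rotate link 1 by -30°: θ ← -93° -30° = -123°
rotate link 1 by -90°: θ ← -123° -90° = -213°
rotate link 1 by +17°: θ ← -213° +17° = -196°
h = r sin θ − e = 7.717846 − 10 = -2.282154
sin φ = h / L = -2.282154 / 238 = -0.00958888
φ = arcsin(-0.00958888) = -0.549411°

-0.5494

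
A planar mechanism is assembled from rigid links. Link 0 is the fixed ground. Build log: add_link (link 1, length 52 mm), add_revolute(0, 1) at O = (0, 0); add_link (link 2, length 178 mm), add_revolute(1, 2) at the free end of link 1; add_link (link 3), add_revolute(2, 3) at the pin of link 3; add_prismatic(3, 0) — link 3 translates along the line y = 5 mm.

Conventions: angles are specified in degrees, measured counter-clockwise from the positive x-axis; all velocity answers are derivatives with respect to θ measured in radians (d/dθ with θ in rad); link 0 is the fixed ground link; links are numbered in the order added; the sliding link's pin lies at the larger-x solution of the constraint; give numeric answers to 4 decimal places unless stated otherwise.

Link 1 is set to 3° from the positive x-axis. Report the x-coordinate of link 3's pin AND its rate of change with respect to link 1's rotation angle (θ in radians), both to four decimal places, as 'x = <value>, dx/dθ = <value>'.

geometry: r = 52 mm, L = 178 mm, e = 5 mm
crank pin P = (r cos θ, r sin θ) = (51.928736, 2.721470)
h = r sin θ − e = 2.721470 − 5 = -2.278530
x = r cos θ + √(L² − h²) = 51.928736 + 177.985416 = 229.914152
dx/dθ = −r sin θ − h·r cos θ/√(L² − h²) (θ in radians; h = -2.278530) = -2.056689

x = 229.9142, dx/dθ = -2.0567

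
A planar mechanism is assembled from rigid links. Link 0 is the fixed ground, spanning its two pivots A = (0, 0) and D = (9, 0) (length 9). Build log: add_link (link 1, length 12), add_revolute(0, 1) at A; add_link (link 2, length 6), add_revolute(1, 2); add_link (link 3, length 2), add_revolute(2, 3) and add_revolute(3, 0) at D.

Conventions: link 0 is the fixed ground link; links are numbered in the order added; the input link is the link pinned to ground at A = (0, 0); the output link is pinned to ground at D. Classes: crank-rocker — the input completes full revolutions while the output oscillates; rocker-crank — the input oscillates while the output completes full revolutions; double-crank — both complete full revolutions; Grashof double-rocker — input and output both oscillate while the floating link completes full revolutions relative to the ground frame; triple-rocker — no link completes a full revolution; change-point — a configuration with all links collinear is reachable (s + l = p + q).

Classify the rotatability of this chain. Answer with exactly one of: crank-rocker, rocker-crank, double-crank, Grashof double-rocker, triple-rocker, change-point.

lengths: ground=9, input=12, coupler=6, output=2
sorted: s=2 (shortest), l=12 (longest), p+q=15
s + l = 14 vs p + q = 15
s + l < p + q (Grashof) with shortest = output link → rocker-crank

rocker-crank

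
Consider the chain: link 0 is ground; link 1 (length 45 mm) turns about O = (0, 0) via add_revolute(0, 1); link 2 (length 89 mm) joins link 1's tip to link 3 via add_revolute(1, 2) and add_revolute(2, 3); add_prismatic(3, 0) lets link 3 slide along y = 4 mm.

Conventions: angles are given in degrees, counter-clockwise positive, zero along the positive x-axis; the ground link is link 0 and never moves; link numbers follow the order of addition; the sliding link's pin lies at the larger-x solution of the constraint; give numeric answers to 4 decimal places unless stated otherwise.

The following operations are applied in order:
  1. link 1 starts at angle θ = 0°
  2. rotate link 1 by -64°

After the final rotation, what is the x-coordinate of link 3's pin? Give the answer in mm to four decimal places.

geometry: r = 45 mm, L = 89 mm, e = 4 mm; θ starts at 0°
rotate link 1 by -64°: θ ← 0° -64° = -64°
crank pin P = (r cos θ, r sin θ) = (19.726702, -40.445732)
h = r sin θ − e = -40.445732 − 4 = -44.445732
x = r cos θ + √(L² − h²) = 19.726702 + 77.107567 = 96.834269

96.8343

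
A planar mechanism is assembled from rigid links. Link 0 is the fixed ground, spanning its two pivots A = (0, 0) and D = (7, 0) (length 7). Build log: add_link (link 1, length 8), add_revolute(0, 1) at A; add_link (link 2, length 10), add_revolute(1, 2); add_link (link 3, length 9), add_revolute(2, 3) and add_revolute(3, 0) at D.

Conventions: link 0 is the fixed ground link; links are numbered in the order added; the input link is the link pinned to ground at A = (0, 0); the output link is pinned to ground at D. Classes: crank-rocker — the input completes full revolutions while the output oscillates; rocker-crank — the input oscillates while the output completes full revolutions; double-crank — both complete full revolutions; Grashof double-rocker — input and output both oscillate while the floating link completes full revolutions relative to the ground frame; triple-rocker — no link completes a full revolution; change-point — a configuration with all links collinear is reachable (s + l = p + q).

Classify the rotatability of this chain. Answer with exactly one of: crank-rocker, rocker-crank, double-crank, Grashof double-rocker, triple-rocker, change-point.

lengths: ground=7, input=8, coupler=10, output=9
sorted: s=7 (shortest), l=10 (longest), p+q=17
s + l = 17 vs p + q = 17
s + l = p + q → change-point (collinear configuration reachable)

change-point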